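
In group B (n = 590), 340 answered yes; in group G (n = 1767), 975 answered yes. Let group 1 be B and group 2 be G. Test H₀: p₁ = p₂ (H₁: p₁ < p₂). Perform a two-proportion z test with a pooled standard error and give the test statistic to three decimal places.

z = 1.037

p̂₁ = 340/590 ≈ 0.57627, p̂₂ = 975/1767 ≈ 0.55178.
Pooled p̂ = (340+975)/(590+1767) = 1315/2357 = 0.55791.
SE = √(0.246646 × 0.00226085) = 0.02361.
z = (0.57627 − 0.55178)/0.02361 = 0.02449/0.02361 = 1.037.
p-value = P(Z < 1.037) ≈ 0.8501.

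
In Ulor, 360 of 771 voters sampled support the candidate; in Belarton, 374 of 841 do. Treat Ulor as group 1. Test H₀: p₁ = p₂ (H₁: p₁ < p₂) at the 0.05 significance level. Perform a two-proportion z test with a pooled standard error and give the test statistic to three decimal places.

z = 0.895

p̂₁ = 360/771 = 0.46693, p̂₂ = 374/841 = 0.44471.
Pooled p̂ = (360+374)/(771+841) = 734/1612 = 0.45533.
SE = √(0.248005 × 0.00248608) = 0.02483.
z = (0.46693 − 0.44471)/0.02483 = 0.02222/0.02483 = 0.895.
p-value = P(Z < 0.895) ≈ 0.8145. With α = 0.05, fail to reject H₀.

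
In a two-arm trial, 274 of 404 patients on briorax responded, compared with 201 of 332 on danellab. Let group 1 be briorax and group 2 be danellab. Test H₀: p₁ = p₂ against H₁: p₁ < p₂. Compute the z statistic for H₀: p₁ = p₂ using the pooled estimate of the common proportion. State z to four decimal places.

p̂₁ = 274/404 ≈ 0.678218, p̂₂ = 201/332 ≈ 0.605422.
Pooled p̂ = (274+201)/(404+332) = 475/736 = 0.645380.
SE = √(p̂(1−p̂)(1/n₁+1/n₂)) = √(0.645380·0.354620·0.0054873) = √(0.00125585) = 0.035438.
z = (0.678218 − 0.605422)/0.035438 = 0.072796/0.035438 = 2.0542.
p-value = P(Z < 2.054) ≈ 0.9800.

z = 2.0542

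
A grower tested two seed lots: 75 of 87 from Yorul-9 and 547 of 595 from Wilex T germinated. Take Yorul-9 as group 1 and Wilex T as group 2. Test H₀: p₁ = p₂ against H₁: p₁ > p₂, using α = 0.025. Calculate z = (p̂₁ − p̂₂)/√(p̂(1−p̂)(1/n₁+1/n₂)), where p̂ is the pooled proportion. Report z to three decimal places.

p̂₁ = 75/87 ≈ 0.86207, p̂₂ = 547/595 ≈ 0.91933.
Pooled p̂ = (75+547)/(87+595) = 622/682 = 0.91202.
SE = √(0.0802367 × 0.0131749) = 0.03251.
z = (0.86207 − 0.91933)/0.03251 = -0.05726/0.03251 = -1.761.
p-value = P(Z > -1.761) ≈ 0.9609. With α = 0.025, fail to reject H₀.

z = -1.761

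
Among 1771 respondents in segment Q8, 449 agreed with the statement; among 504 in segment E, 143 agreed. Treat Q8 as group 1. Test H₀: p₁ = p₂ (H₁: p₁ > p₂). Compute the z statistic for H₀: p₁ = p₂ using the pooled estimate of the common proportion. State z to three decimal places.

p̂₁ = 449/1771 ≈ 0.25353, p̂₂ = 143/504 ≈ 0.28373.
Pooled p̂ = (449+143)/(1771+504) = 592/2275 = 0.26022.
SE = √(p̂(1−p̂)(1/n₁+1/n₂)) = √(0.26022·0.73978·0.00254878) = √(0.000490654) = 0.02215.
z = (0.25353 − 0.28373)/0.02215 = -0.03020/0.02215 = -1.363.

z = -1.363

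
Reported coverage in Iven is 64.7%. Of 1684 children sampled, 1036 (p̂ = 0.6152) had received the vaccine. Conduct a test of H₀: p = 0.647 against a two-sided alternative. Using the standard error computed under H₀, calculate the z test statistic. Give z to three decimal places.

p̂ = 1036/1684 = 0.61520.
Standard error under H₀: √(0.647×0.353/1684) = 0.01165.
z = (0.61520 − 0.647)/0.01165 = -0.03180/0.01165 = -2.730.

z = -2.730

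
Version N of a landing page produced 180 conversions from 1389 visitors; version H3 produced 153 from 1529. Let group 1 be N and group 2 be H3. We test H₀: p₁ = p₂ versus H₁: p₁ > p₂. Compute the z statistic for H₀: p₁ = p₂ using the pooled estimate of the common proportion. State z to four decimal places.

z = 2.5051

p̂₁ = 180/1389 = 0.129590, p̂₂ = 153/1529 = 0.100065.
Pooled p̂ = (180+153)/(1389+1529) = 333/2918 = 0.114119.
SE = √(p̂(1−p̂)(1/n₁+1/n₂)) = √(0.114119·0.885881·0.00137396) = √(0.000138902) = 0.011786.
z = (0.129590 − 0.100065)/0.011786 = 0.029525/0.011786 = 2.5051.
p-value = P(Z > 2.505) ≈ 0.0061.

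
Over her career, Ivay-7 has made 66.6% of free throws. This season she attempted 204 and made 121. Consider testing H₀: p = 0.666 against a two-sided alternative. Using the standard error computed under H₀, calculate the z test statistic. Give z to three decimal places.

p̂ = 121/204 = 0.59314.
Under H₀, SE = √(0.666·0.334/204) = √(0.00109041) = 0.03302.
z = (0.59314 − 0.666)/0.03302 = -0.07286/0.03302 = -2.207.
Two-sided p-value ≈ 2·Φ(−2.207) = 0.0273.

z = -2.207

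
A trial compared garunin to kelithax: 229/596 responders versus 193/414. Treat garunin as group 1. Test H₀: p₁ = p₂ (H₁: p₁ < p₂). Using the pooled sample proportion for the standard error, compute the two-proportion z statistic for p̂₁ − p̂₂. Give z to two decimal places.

p̂₁ = 229/596 = 0.38423, p̂₂ = 193/414 = 0.46618.
Pooled p̂ = (229+193)/(596+414) = 422/1010 = 0.41782.
SE = √(0.243247 × 0.00409331) = 0.03155.
z = (0.38423 − 0.46618)/0.03155 = -0.08195/0.03155 = -2.60.
p-value = P(Z < -2.597) ≈ 0.0047.

z = -2.60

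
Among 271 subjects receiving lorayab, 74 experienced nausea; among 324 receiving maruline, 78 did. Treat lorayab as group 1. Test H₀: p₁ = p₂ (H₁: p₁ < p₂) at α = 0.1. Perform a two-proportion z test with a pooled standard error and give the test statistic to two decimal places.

z = 0.90

p̂₁ = 74/271 ≈ 0.2731, p̂₂ = 78/324 ≈ 0.2407.
Pooled p̂ = (74+78)/(271+324) = 152/595 = 0.2555.
SE = √(0.190201 × 0.00677646) = 0.0359.
z = (0.2731 − 0.2407)/0.0359 = 0.0324/0.0359 = 0.90.
p-value = P(Z < 0.900) ≈ 0.8160, so at α = 0.1 we fail to reject H₀.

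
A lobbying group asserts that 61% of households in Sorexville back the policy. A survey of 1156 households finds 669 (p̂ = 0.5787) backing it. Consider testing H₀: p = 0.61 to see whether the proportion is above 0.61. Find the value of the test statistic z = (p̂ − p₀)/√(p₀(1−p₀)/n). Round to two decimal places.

p̂ = 669/1156 = 0.57872.
Standard error under H₀: √(0.61×0.39/1156) = 0.01435.
z = (0.57872 − 0.61)/0.01435 = -0.03128/0.01435 = -2.18.

z = -2.18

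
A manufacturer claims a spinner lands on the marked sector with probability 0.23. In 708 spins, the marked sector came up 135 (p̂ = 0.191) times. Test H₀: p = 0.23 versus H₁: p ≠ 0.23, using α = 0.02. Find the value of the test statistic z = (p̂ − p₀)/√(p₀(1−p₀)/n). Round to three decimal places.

z = -2.486

p̂ = 135/708 ≈ 0.190678.
SE = √(p₀(1−p₀)/n) = √(0.1771/708) = 0.015816.
z = (0.190678 − 0.23)/0.015816 = -0.039322/0.015816 = -2.486.
p-value = 2·P(Z > 2.486) ≈ 0.0129. With α = 0.02, reject H₀.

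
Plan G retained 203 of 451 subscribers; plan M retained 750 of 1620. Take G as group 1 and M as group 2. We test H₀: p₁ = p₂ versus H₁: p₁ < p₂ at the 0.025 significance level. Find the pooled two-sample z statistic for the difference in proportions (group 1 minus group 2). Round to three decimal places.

p̂₁ = 203/451 = 0.45011, p̂₂ = 750/1620 = 0.46296.
Pooled p̂ = (203+750)/(451+1620) = 953/2071 = 0.46016.
SE = √(0.248413 × 0.00283458) = 0.02654.
z = (0.45011 − 0.46296)/0.02654 = -0.01285/0.02654 = -0.484.
p-value = P(Z < -0.484) ≈ 0.3141. With α = 0.025, fail to reject H₀.

z = -0.484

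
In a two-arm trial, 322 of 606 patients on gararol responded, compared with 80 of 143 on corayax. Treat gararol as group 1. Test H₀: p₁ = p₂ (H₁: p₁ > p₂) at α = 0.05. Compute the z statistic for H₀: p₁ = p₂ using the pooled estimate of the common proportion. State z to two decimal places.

z = -0.61

p̂₁ = 322/606 = 0.53135, p̂₂ = 80/143 = 0.55944.
Pooled p̂ = (322+80)/(606+143) = 402/749 = 0.53672.
SE = √(0.248652 × 0.00864317) = 0.04636.
z = (0.53135 − 0.55944)/0.04636 = -0.02809/0.04636 = -0.61.
p-value = P(Z > -0.606) ≈ 0.7277; since p > α = 0.05, fail to reject H₀.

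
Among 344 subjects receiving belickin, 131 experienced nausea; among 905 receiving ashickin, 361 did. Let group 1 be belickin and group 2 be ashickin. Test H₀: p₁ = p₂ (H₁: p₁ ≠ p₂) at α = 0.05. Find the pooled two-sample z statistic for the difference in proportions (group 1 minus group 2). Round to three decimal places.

z = -0.584

p̂₁ = 131/344 = 0.38081, p̂₂ = 361/905 = 0.39890.
Pooled p̂ = (131+361)/(344+905) = 492/1249 = 0.39392.
SE = √(0.238746 × 0.00401195) = 0.03095.
z = (0.38081 − 0.39890)/0.03095 = -0.01809/0.03095 = -0.584.
Two-sided p-value ≈ 2·Φ(−0.584) = 0.5591; since p > α = 0.05, fail to reject H₀.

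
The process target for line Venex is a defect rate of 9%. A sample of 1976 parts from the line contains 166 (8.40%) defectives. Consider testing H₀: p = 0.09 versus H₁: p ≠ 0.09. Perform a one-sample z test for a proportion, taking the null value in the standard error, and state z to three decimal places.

z = -0.931

p̂ = 166/1976 ≈ 0.084008.
SE = √(p₀(1−p₀)/n) = √(0.0819/1976) = 0.006438.
z = (0.084008 − 0.09)/0.006438 = -0.005992/0.006438 = -0.931.
p-value = 2·P(Z > 0.931) ≈ 0.3520.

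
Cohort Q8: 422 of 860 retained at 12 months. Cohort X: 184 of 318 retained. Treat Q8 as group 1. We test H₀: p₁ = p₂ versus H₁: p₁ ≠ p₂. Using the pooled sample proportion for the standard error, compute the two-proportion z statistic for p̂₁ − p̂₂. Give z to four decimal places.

z = -2.6803

p̂₁ = 422/860 = 0.490698, p̂₂ = 184/318 = 0.578616.
Pooled p̂ = (422+184)/(860+318) = 606/1178 = 0.514431.
SE = √(p̂(1−p̂)(1/n₁+1/n₂)) = √(0.514431·0.485569·0.00430744) = √(0.00107596) = 0.032802.
z = (0.490698 − 0.578616)/0.032802 = -0.087918/0.032802 = -2.6803.
p-value = 2·P(Z > 2.680) ≈ 0.0074.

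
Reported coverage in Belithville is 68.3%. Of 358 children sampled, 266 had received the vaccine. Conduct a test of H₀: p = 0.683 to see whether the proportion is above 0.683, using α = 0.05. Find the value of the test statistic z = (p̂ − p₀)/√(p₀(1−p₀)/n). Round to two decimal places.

z = 2.44

p̂ = 266/358 ≈ 0.7430.
Under H₀, SE = √(0.683·0.317/358) = √(0.000604779) = 0.0246.
z = (0.7430 − 0.683)/0.0246 = 0.0600/0.0246 = 2.44.
p-value = P(Z > 2.440) ≈ 0.0073. With α = 0.05, reject H₀.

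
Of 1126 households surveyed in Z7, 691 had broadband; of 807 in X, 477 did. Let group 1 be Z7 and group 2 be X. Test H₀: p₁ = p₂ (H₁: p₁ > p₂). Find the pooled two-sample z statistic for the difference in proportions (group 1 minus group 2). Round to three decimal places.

p̂₁ = 691/1126 ≈ 0.61368, p̂₂ = 477/807 ≈ 0.59108.
Pooled p̂ = (691+477)/(1126+807) = 1168/1933 = 0.60424.
SE = √(p̂(1−p̂)(1/n₁+1/n₂)) = √(0.60424·0.39576·0.00212726) = √(0.000508699) = 0.02255.
z = (0.61368 − 0.59108)/0.02255 = 0.02260/0.02255 = 1.002.

z = 1.002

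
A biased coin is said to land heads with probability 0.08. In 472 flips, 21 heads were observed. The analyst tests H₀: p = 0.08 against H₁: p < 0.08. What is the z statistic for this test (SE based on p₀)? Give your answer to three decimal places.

p̂ = 21/472 = 0.044492.
Under H₀, SE = √(0.08·0.92/472) = √(0.000155932) = 0.012487.
z = (0.044492 − 0.08)/0.012487 = -0.035508/0.012487 = -2.844.

z = -2.844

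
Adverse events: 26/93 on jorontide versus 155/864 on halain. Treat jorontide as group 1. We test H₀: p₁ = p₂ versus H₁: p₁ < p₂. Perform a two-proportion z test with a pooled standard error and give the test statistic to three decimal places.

z = 2.344

p̂₁ = 26/93 = 0.27957, p̂₂ = 155/864 = 0.17940.
Pooled p̂ = (26+155)/(93+864) = 181/957 = 0.18913.
SE = √(p̂(1−p̂)(1/n₁+1/n₂)) = √(0.18913·0.81087·0.0119101) = √(0.00182655) = 0.04274.
z = (0.27957 − 0.17940)/0.04274 = 0.10017/0.04274 = 2.344.
p-value = P(Z < 2.344) ≈ 0.9905.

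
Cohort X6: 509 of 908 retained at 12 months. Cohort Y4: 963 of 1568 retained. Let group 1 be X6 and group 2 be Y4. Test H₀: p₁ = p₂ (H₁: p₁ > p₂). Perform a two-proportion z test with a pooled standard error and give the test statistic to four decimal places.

p̂₁ = 509/908 ≈ 0.560573, p̂₂ = 963/1568 ≈ 0.614158.
Pooled p̂ = (509+963)/(908+1568) = 1472/2476 = 0.594507.
SE = √(p̂(1−p̂)(1/n₁+1/n₂)) = √(0.594507·0.405493·0.00173908) = √(0.000419236) = 0.020475.
z = (0.560573 − 0.614158)/0.020475 = -0.053585/0.020475 = -2.6171.
p-value = P(Z > -2.617) ≈ 0.9956.

z = -2.6171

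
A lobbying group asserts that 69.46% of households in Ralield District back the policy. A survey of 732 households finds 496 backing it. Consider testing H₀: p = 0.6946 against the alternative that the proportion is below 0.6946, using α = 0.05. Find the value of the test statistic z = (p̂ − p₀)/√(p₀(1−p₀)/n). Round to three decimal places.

p̂ = 496/732 = 0.67760.
SE = √(p₀(1−p₀)/n) = √(0.21213/732) = 0.01702.
z = (0.67760 − 0.6946)/0.01702 = -0.01700/0.01702 = -0.999.
p-value = P(Z < -0.999) ≈ 0.1589. With α = 0.05, fail to reject H₀.

z = -0.999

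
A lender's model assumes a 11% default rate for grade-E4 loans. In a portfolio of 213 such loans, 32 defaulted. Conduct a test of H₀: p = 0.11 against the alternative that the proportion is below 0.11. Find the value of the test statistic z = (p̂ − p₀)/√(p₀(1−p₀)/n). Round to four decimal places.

p̂ = 32/213 = 0.150235.
Under H₀, SE = √(0.11·0.89/213) = √(0.000459624) = 0.021439.
z = (0.150235 − 0.11)/0.021439 = 0.040235/0.021439 = 1.8767.

z = 1.8767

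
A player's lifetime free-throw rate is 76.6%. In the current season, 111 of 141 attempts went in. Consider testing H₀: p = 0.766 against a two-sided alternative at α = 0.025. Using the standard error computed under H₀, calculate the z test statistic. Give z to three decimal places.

p̂ = 111/141 ≈ 0.78723.
Standard error under H₀: √(0.766×0.234/141) = 0.03565.
z = (0.78723 − 0.766)/0.03565 = 0.02123/0.03565 = 0.596.
p-value = 2·P(Z > 0.596) ≈ 0.5515; since p > α = 0.025, fail to reject H₀.

z = 0.596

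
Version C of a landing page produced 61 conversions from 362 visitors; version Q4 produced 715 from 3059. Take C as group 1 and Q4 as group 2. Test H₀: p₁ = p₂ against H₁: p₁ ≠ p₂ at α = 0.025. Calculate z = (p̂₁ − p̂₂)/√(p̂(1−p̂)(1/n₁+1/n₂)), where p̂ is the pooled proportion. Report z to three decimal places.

p̂₁ = 61/362 ≈ 0.16851, p̂₂ = 715/3059 ≈ 0.23374.
Pooled p̂ = (61+715)/(362+3059) = 776/3421 = 0.22683.
SE = √(0.17538 × 0.00308934) = 0.02328.
z = (0.16851 − 0.23374)/0.02328 = -0.06523/0.02328 = -2.802.
p-value = 2·P(Z > 2.802) ≈ 0.0051. With α = 0.025, reject H₀.

z = -2.802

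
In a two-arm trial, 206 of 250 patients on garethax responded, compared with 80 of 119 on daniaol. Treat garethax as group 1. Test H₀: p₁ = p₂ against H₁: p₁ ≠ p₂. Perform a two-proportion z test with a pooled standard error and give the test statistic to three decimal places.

p̂₁ = 206/250 = 0.82400, p̂₂ = 80/119 = 0.67227.
Pooled p̂ = (206+80)/(250+119) = 286/369 = 0.77507.
SE = √(0.174338 × 0.0124034) = 0.04650.
z = (0.82400 − 0.67227)/0.04650 = 0.15173/0.04650 = 3.263.
Two-sided p-value ≈ 2·Φ(−3.263) = 0.0011.

z = 3.263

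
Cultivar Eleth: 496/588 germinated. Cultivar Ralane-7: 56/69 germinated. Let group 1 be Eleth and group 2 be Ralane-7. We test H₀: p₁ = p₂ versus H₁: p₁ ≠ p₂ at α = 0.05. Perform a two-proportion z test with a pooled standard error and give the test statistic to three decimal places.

z = 0.685

p̂₁ = 496/588 = 0.84354, p̂₂ = 56/69 = 0.81159.
Pooled p̂ = (496+56)/(588+69) = 552/657 = 0.84018.
SE = √(p̂(1−p̂)(1/n₁+1/n₂)) = √(0.84018·0.15982·0.0161934) = √(0.00217439) = 0.04663.
z = (0.84354 − 0.81159)/0.04663 = 0.03195/0.04663 = 0.685.
p-value = 2·P(Z > 0.685) ≈ 0.4933, so at α = 0.05 we fail to reject H₀.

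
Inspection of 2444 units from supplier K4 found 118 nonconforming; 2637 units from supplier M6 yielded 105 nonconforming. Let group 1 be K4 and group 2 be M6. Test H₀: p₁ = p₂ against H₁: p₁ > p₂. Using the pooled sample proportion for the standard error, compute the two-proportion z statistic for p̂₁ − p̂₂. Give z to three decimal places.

z = 1.471

p̂₁ = 118/2444 ≈ 0.04828, p̂₂ = 105/2637 ≈ 0.03982.
Pooled p̂ = (118+105)/(2444+2637) = 223/5081 = 0.04389.
SE = √(0.0419628 × 0.000788384) = 0.00575.
z = (0.04828 − 0.03982)/0.00575 = 0.00846/0.00575 = 1.471.
p-value = P(Z > 1.471) ≈ 0.0706.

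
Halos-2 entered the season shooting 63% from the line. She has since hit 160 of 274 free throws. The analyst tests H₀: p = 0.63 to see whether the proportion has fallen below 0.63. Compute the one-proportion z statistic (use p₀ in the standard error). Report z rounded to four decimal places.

p̂ = 160/274 = 0.583942.
Standard error under H₀: √(0.63×0.37/274) = 0.029167.
z = (0.583942 − 0.63)/0.029167 = -0.046058/0.029167 = -1.5791.

z = -1.5791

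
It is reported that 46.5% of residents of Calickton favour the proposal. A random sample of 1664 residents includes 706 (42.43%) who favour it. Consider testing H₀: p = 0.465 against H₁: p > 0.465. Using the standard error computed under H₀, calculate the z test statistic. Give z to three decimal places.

z = -3.330

p̂ = 706/1664 ≈ 0.42428.
SE = √(p₀(1−p₀)/n) = √(0.24877/1664) = 0.01223.
z = (0.42428 − 0.465)/0.01223 = -0.04072/0.01223 = -3.330.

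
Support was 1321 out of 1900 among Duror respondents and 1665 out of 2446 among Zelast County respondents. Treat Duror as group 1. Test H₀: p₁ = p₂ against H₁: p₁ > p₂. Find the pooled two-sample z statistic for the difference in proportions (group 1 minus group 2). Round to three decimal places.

p̂₁ = 1321/1900 = 0.69526, p̂₂ = 1665/2446 = 0.68070.
Pooled p̂ = (1321+1665)/(1900+2446) = 2986/4346 = 0.68707.
SE = √(p̂(1−p̂)(1/n₁+1/n₂)) = √(0.68707·0.31293·0.000935147) = √(0.000201062) = 0.01418.
z = (0.69526 − 0.68070)/0.01418 = 0.01456/0.01418 = 1.027.
p-value = P(Z > 1.027) ≈ 0.1523.

z = 1.027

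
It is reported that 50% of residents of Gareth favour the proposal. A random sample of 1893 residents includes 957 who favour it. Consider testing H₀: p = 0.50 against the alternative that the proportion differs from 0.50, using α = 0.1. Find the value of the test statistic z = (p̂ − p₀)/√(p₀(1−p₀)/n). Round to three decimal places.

z = 0.483

p̂ = 957/1893 ≈ 0.50555.
Under H₀, SE = √(0.5·0.5/1893) = √(0.000132066) = 0.01149.
z = (0.50555 − 0.5)/0.01149 = 0.00555/0.01149 = 0.483.
Two-sided p-value ≈ 2·Φ(−0.483) = 0.6293. With α = 0.1, fail to reject H₀.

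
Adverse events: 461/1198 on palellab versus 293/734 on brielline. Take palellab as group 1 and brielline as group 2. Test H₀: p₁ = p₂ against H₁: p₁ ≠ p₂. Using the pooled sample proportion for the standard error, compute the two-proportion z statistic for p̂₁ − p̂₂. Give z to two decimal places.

z = -0.63

p̂₁ = 461/1198 ≈ 0.3848, p̂₂ = 293/734 ≈ 0.3992.
Pooled p̂ = (461+293)/(1198+734) = 754/1932 = 0.3903.
SE = √(p̂(1−p̂)(1/n₁+1/n₂)) = √(0.3903·0.6097·0.00219712) = √(0.000522825) = 0.0229.
z = (0.3848 − 0.3992)/0.0229 = -0.0144/0.0229 = -0.63.
Two-sided p-value ≈ 2·Φ(−0.629) = 0.5296.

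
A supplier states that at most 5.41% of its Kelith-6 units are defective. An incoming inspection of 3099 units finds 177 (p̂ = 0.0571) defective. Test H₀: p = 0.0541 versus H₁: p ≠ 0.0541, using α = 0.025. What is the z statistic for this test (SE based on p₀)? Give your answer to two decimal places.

z = 0.74

p̂ = 177/3099 ≈ 0.05712.
Standard error under H₀: √(0.0541×0.9459/3099) = 0.00406.
z = (0.05712 − 0.0541)/0.00406 = 0.00302/0.00406 = 0.74.
p-value = 2·P(Z > 0.742) ≈ 0.4581; since p > α = 0.025, fail to reject H₀.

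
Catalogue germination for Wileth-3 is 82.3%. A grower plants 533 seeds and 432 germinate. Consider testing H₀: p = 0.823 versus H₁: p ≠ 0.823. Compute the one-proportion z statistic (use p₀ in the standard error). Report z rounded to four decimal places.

z = -0.7557

p̂ = 432/533 ≈ 0.810507.
SE = √(p₀(1−p₀)/n) = √(0.14567/533) = 0.016532.
z = (0.810507 − 0.823)/0.016532 = -0.012493/0.016532 = -0.7557.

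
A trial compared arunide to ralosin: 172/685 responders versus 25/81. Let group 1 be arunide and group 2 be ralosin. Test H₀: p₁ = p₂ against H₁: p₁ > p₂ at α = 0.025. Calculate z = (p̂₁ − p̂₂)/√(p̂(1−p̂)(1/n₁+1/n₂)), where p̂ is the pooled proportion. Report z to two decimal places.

p̂₁ = 172/685 ≈ 0.2511, p̂₂ = 25/81 ≈ 0.3086.
Pooled p̂ = (172+25)/(685+81) = 197/766 = 0.2572.
SE = √(p̂(1−p̂)(1/n₁+1/n₂)) = √(0.2572·0.7428·0.0138055) = √(0.00263739) = 0.0514.
z = (0.2511 − 0.3086)/0.0514 = -0.0575/0.0514 = -1.12.
p-value = P(Z > -1.121) ≈ 0.8688, so at α = 0.025 we fail to reject H₀.

z = -1.12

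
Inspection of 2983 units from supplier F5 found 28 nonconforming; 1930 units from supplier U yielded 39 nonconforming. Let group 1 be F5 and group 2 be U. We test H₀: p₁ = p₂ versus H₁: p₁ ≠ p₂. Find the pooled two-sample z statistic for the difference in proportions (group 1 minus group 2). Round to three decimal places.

z = -3.194

p̂₁ = 28/2983 ≈ 0.009387, p̂₂ = 39/1930 ≈ 0.020207.
Pooled p̂ = (28+39)/(2983+1930) = 67/4913 = 0.013637.
SE = √(0.0134513 × 0.000853368) = 0.003388.
z = (0.009387 − 0.020207)/0.003388 = -0.010820/0.003388 = -3.194.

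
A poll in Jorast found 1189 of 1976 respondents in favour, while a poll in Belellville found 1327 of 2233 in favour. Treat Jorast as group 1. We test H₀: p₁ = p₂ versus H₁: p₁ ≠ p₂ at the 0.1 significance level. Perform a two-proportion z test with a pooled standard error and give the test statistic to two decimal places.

p̂₁ = 1189/1976 ≈ 0.6017, p̂₂ = 1327/2233 ≈ 0.5943.
Pooled p̂ = (1189+1327)/(1976+2233) = 2516/4209 = 0.5978.
SE = √(0.240442 × 0.000953901) = 0.0151.
z = (0.6017 − 0.5943)/0.0151 = 0.0074/0.0151 = 0.49.
p-value = 2·P(Z > 0.492) ≈ 0.6226. With α = 0.1, fail to reject H₀.

z = 0.49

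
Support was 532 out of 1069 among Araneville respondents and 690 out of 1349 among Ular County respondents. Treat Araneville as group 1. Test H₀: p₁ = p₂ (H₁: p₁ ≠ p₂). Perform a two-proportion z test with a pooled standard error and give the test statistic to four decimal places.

p̂₁ = 532/1069 ≈ 0.497661, p̂₂ = 690/1349 ≈ 0.511490.
Pooled p̂ = (532+690)/(1069+1349) = 1222/2418 = 0.505376.
SE = √(0.249971 × 0.00167674) = 0.020473.
z = (0.497661 − 0.511490)/0.020473 = -0.013829/0.020473 = -0.6755.
Two-sided p-value ≈ 2·Φ(−0.675) = 0.4994.

z = -0.6755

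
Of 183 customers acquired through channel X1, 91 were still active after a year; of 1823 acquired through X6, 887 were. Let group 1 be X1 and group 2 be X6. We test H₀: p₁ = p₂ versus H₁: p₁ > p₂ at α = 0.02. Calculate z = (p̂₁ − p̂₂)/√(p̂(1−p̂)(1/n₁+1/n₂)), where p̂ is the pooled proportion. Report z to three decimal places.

z = 0.276

p̂₁ = 91/183 = 0.49727, p̂₂ = 887/1823 = 0.48656.
Pooled p̂ = (91+887)/(183+1823) = 978/2006 = 0.48754.
SE = √(p̂(1−p̂)(1/n₁+1/n₂)) = √(0.48754·0.51246·0.00601303) = √(0.00150232) = 0.03876.
z = (0.49727 − 0.48656)/0.03876 = 0.01071/0.03876 = 0.276.
p-value = P(Z > 0.276) ≈ 0.3912, so at α = 0.02 we fail to reject H₀.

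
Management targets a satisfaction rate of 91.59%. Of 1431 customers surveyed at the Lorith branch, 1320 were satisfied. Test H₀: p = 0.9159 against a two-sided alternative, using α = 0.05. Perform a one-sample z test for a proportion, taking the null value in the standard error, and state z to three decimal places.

z = 0.890

p̂ = 1320/1431 ≈ 0.92243.
Under H₀, SE = √(0.9159·0.0841/1431) = √(5.38275e-05) = 0.00734.
z = (0.92243 − 0.9159)/0.00734 = 0.00653/0.00734 = 0.890.
p-value = 2·P(Z > 0.890) ≈ 0.3733. With α = 0.05, fail to reject H₀.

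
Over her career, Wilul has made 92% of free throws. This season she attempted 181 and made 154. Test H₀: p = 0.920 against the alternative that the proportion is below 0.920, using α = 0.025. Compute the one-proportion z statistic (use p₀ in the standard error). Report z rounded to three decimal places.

z = -3.430

p̂ = 154/181 = 0.850829.
SE = √(p₀(1−p₀)/n) = √(0.0736/181) = 0.020165.
z = (0.850829 − 0.92)/0.020165 = -0.069171/0.020165 = -3.430.
p-value = P(Z < -3.430) ≈ 0.0003. With α = 0.025, reject H₀.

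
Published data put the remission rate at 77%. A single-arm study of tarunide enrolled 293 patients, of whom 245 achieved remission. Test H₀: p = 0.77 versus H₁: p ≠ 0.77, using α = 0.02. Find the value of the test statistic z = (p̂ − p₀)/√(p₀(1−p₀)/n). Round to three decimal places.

p̂ = 245/293 ≈ 0.836177.
Under H₀, SE = √(0.77·0.23/293) = √(0.000604437) = 0.024585.
z = (0.836177 − 0.77)/0.024585 = 0.066177/0.024585 = 2.692.
p-value = 2·P(Z > 2.692) ≈ 0.0071. With α = 0.02, reject H₀.

z = 2.692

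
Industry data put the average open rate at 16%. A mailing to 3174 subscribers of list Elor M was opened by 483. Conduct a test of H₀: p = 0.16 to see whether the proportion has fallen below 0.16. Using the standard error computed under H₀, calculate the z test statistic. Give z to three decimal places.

z = -1.203

p̂ = 483/3174 = 0.15217.
Under H₀, SE = √(0.16·0.84/3174) = √(4.2344e-05) = 0.00651.
z = (0.15217 − 0.16)/0.00651 = -0.00783/0.00651 = -1.203.
p-value = P(Z < -1.203) ≈ 0.1146.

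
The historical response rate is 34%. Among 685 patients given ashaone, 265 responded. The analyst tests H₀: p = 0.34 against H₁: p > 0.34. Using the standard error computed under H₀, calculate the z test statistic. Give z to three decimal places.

p̂ = 265/685 ≈ 0.38686.
Standard error under H₀: √(0.34×0.66/685) = 0.01810.
z = (0.38686 − 0.34)/0.01810 = 0.04686/0.01810 = 2.589.
p-value = P(Z > 2.589) ≈ 0.0048.

z = 2.589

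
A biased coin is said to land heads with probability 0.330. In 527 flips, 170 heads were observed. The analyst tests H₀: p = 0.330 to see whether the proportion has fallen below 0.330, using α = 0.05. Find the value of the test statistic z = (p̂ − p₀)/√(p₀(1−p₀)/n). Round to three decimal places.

p̂ = 170/527 ≈ 0.32258.
Standard error under H₀: √(0.33×0.67/527) = 0.02048.
z = (0.32258 − 0.33)/0.02048 = -0.00742/0.02048 = -0.362.
p-value = P(Z < -0.362) ≈ 0.3586; since p > α = 0.05, fail to reject H₀.

z = -0.362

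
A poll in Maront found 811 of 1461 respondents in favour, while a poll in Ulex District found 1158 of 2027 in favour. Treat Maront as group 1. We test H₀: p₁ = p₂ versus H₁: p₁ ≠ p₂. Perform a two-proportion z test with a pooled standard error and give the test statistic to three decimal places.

z = -0.951

p̂₁ = 811/1461 = 0.55510, p̂₂ = 1158/2027 = 0.57129.
Pooled p̂ = (811+1158)/(1461+2027) = 1969/3488 = 0.56451.
SE = √(0.245839 × 0.0011778) = 0.01702.
z = (0.55510 − 0.57129)/0.01702 = -0.01619/0.01702 = -0.951.
Two-sided p-value ≈ 2·Φ(−0.951) = 0.3414.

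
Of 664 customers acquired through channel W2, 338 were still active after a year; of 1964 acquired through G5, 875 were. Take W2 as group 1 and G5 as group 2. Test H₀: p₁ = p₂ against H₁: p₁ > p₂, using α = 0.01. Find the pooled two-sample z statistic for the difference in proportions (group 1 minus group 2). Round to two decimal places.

z = 2.84

p̂₁ = 338/664 ≈ 0.50904, p̂₂ = 875/1964 ≈ 0.44552.
Pooled p̂ = (338+875)/(664+1964) = 1213/2628 = 0.46157.
SE = √(p̂(1−p̂)(1/n₁+1/n₂)) = √(0.46157·0.53843·0.00201519) = √(0.000500821) = 0.02238.
z = (0.50904 − 0.44552)/0.02238 = 0.06352/0.02238 = 2.84.
p-value = P(Z > 2.838) ≈ 0.0023. With α = 0.01, reject H₀.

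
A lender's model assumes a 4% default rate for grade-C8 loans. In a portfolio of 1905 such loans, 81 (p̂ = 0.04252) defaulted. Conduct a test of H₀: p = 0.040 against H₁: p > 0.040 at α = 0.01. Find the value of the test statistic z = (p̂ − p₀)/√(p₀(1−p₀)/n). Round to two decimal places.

z = 0.56

p̂ = 81/1905 = 0.0425.
Under H₀, SE = √(0.04·0.96/1905) = √(2.01575e-05) = 0.0045.
z = (0.0425 − 0.04)/0.0045 = 0.0025/0.0045 = 0.56.
p-value = P(Z > 0.561) ≈ 0.2873. With α = 0.01, fail to reject H₀.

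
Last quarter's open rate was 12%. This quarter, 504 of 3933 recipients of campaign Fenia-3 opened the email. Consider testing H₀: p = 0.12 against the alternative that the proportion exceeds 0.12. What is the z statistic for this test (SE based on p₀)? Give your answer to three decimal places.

z = 1.572

p̂ = 504/3933 ≈ 0.128146.
Standard error under H₀: √(0.12×0.88/3933) = 0.005182.
z = (0.128146 − 0.12)/0.005182 = 0.008146/0.005182 = 1.572.
p-value = P(Z > 1.572) ≈ 0.0580.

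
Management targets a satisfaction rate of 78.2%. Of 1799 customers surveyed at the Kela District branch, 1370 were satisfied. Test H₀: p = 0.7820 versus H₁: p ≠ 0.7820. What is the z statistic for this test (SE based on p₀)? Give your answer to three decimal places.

z = -2.102

p̂ = 1370/1799 ≈ 0.761534.
Standard error under H₀: √(0.782×0.218/1799) = 0.009735.
z = (0.761534 − 0.782)/0.009735 = -0.020466/0.009735 = -2.102.
Two-sided p-value ≈ 2·Φ(−2.102) = 0.0355.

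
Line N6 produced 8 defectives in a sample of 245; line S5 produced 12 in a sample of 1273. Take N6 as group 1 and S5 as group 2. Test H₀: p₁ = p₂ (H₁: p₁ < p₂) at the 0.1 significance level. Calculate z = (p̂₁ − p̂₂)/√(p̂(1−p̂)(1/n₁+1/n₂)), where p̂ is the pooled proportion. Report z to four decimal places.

p̂₁ = 8/245 ≈ 0.03265306, p̂₂ = 12/1273 ≈ 0.00942655.
Pooled p̂ = (8+12)/(245+1273) = 20/1518 = 0.01317523.
SE = √(p̂(1−p̂)(1/n₁+1/n₂)) = √(0.01317523·0.98682477·0.00486718) = √(6.32813e-05) = 0.00795496.
z = (0.03265306 − 0.00942655)/0.00795496 = 0.02322651/0.00795496 = 2.9198.
p-value = P(Z < 2.920) ≈ 0.9982, so at α = 0.1 we fail to reject H₀.

z = 2.9198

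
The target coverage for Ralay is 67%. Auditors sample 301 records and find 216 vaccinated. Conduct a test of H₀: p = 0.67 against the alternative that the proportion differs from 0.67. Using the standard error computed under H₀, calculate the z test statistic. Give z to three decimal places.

z = 1.757

p̂ = 216/301 ≈ 0.71761.
SE = √(p₀(1−p₀)/n) = √(0.2211/301) = 0.02710.
z = (0.71761 − 0.67)/0.02710 = 0.04761/0.02710 = 1.757.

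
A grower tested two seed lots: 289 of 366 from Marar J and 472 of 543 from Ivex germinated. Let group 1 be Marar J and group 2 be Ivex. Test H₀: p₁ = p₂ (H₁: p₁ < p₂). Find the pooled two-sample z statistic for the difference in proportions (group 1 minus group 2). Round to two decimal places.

z = -3.19

p̂₁ = 289/366 ≈ 0.78962, p̂₂ = 472/543 ≈ 0.86924.
Pooled p̂ = (289+472)/(366+543) = 761/909 = 0.83718.
SE = √(0.136307 × 0.00457386) = 0.02497.
z = (0.78962 − 0.86924)/0.02497 = -0.07962/0.02497 = -3.19.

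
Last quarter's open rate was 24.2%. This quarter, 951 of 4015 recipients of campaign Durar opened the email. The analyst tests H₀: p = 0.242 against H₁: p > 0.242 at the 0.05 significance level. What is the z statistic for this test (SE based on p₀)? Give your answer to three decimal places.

p̂ = 951/4015 = 0.23686.
SE = √(p₀(1−p₀)/n) = √(0.18344/4015) = 0.00676.
z = (0.23686 − 0.242)/0.00676 = -0.00514/0.00676 = -0.760.
p-value = P(Z > -0.760) ≈ 0.7764; since p > α = 0.05, fail to reject H₀.

z = -0.760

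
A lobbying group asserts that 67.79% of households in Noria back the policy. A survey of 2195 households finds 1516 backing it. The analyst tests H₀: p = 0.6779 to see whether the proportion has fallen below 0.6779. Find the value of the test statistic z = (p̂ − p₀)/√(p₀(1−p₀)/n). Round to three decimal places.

p̂ = 1516/2195 ≈ 0.690661.
Under H₀, SE = √(0.6779·0.3221/2195) = √(9.94768e-05) = 0.009974.
z = (0.690661 − 0.6779)/0.009974 = 0.012761/0.009974 = 1.279.
p-value = P(Z < 1.279) ≈ 0.8996.

z = 1.279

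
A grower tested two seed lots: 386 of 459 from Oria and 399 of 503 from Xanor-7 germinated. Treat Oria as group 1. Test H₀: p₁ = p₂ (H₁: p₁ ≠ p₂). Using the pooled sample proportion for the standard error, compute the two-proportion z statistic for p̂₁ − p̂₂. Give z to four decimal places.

z = 1.9078

p̂₁ = 386/459 = 0.840959, p̂₂ = 399/503 = 0.793241.
Pooled p̂ = (386+399)/(459+503) = 785/962 = 0.816008.
SE = √(p̂(1−p̂)(1/n₁+1/n₂)) = √(0.816008·0.183992·0.00416672) = √(0.000625586) = 0.025012.
z = (0.840959 − 0.793241)/0.025012 = 0.047718/0.025012 = 1.9078.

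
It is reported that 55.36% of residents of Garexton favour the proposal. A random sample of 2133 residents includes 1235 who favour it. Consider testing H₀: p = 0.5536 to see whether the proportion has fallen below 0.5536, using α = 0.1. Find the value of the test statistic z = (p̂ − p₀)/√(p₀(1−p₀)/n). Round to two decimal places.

z = 2.36

p̂ = 1235/2133 ≈ 0.57900.
Under H₀, SE = √(0.5536·0.4464/2133) = √(0.000115859) = 0.01076.
z = (0.57900 − 0.5536)/0.01076 = 0.02540/0.01076 = 2.36.
p-value = P(Z < 2.359) ≈ 0.9908, so at α = 0.1 we fail to reject H₀.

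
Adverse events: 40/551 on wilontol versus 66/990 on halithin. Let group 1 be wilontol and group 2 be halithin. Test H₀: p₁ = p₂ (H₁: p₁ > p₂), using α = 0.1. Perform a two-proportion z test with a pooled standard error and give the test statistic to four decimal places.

z = 0.4407

p̂₁ = 40/551 ≈ 0.072595, p̂₂ = 66/990 ≈ 0.066667.
Pooled p̂ = (40+66)/(551+990) = 106/1541 = 0.068787.
SE = √(p̂(1−p̂)(1/n₁+1/n₂)) = √(0.068787·0.931213·0.00282498) = √(0.000180954) = 0.013452.
z = (0.072595 − 0.066667)/0.013452 = 0.005928/0.013452 = 0.4407.
p-value = P(Z > 0.441) ≈ 0.3297. With α = 0.1, fail to reject H₀.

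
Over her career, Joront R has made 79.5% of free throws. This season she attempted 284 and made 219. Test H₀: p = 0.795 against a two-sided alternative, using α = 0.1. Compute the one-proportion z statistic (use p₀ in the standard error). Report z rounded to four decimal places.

p̂ = 219/284 = 0.771127.
Standard error under H₀: √(0.795×0.205/284) = 0.023955.
z = (0.771127 − 0.795)/0.023955 = -0.023873/0.023955 = -0.9966.
Two-sided p-value ≈ 2·Φ(−0.997) = 0.3190; since p > α = 0.1, fail to reject H₀.

z = -0.9966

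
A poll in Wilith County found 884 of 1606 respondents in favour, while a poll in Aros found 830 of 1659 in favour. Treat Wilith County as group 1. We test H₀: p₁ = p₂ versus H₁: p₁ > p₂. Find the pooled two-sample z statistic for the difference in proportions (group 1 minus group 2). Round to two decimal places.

z = 2.87

p̂₁ = 884/1606 ≈ 0.55044, p̂₂ = 830/1659 ≈ 0.50030.
Pooled p̂ = (884+830)/(1606+1659) = 1714/3265 = 0.52496.
SE = √(0.249377 × 0.00122544) = 0.01748.
z = (0.55044 − 0.50030)/0.01748 = 0.05014/0.01748 = 2.87.
p-value = P(Z > 2.868) ≈ 0.0021.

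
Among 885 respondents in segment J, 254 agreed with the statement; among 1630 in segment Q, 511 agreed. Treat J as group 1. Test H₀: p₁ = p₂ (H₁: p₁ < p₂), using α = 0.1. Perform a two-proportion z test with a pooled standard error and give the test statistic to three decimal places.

p̂₁ = 254/885 = 0.28701, p̂₂ = 511/1630 = 0.31350.
Pooled p̂ = (254+511)/(885+1630) = 765/2515 = 0.30417.
SE = √(0.211653 × 0.00174344) = 0.01921.
z = (0.28701 − 0.31350)/0.01921 = -0.02649/0.01921 = -1.379.
p-value = P(Z < -1.379) ≈ 0.0839, so at α = 0.1 we reject H₀.

z = -1.379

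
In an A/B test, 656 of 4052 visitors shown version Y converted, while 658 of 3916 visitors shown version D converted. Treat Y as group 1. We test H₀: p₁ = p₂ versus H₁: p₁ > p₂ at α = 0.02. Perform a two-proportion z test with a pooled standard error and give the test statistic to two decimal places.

p̂₁ = 656/4052 = 0.16190, p̂₂ = 658/3916 = 0.16803.
Pooled p̂ = (656+658)/(4052+3916) = 1314/7968 = 0.16491.
SE = √(0.137714 × 0.000502154) = 0.00832.
z = (0.16190 − 0.16803)/0.00832 = -0.00613/0.00832 = -0.74.
p-value = P(Z > -0.738) ≈ 0.7696; since p > α = 0.02, fail to reject H₀.

z = -0.74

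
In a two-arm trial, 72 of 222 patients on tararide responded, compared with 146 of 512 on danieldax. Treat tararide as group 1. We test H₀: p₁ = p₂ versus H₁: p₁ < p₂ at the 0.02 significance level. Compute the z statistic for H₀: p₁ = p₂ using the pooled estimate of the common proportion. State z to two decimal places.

p̂₁ = 72/222 = 0.3243, p̂₂ = 146/512 = 0.2852.
Pooled p̂ = (72+146)/(222+512) = 218/734 = 0.2970.
SE = √(p̂(1−p̂)(1/n₁+1/n₂)) = √(0.2970·0.7030·0.00645763) = √(0.0013483) = 0.0367.
z = (0.3243 − 0.2852)/0.0367 = 0.0391/0.0367 = 1.07.
p-value = P(Z < 1.067) ≈ 0.8569. With α = 0.02, fail to reject H₀.

z = 1.07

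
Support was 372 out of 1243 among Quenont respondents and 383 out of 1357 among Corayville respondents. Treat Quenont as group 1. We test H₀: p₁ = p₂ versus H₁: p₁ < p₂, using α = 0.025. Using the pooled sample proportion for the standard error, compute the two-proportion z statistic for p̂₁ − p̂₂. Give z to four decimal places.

z = 0.9559

p̂₁ = 372/1243 = 0.299276, p̂₂ = 383/1357 = 0.282240.
Pooled p̂ = (372+383)/(1243+1357) = 755/2600 = 0.290385.
SE = √(p̂(1−p̂)(1/n₁+1/n₂)) = √(0.290385·0.709615·0.00154142) = √(0.000317628) = 0.017822.
z = (0.299276 − 0.282240)/0.017822 = 0.017036/0.017822 = 0.9559.
p-value = P(Z < 0.956) ≈ 0.8304; since p > α = 0.025, fail to reject H₀.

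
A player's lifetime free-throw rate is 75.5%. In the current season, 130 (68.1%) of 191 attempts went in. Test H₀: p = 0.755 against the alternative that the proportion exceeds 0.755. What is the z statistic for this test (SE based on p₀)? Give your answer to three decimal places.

z = -2.390

p̂ = 130/191 ≈ 0.68063.
Standard error under H₀: √(0.755×0.245/191) = 0.03112.
z = (0.68063 − 0.755)/0.03112 = -0.07437/0.03112 = -2.390.
p-value = P(Z > -2.390) ≈ 0.9916.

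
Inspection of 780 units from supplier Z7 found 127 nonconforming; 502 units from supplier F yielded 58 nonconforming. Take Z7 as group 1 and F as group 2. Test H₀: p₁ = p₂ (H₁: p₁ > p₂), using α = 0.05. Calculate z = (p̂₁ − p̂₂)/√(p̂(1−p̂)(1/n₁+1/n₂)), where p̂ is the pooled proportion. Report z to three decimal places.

z = 2.352

p̂₁ = 127/780 = 0.162821, p̂₂ = 58/502 = 0.115538.
Pooled p̂ = (127+58)/(780+502) = 185/1282 = 0.144306.
SE = √(p̂(1−p̂)(1/n₁+1/n₂)) = √(0.144306·0.855694·0.00327408) = √(0.000404289) = 0.020107.
z = (0.162821 − 0.115538)/0.020107 = 0.047283/0.020107 = 2.352.
p-value = P(Z > 2.352) ≈ 0.0093. With α = 0.05, reject H₀.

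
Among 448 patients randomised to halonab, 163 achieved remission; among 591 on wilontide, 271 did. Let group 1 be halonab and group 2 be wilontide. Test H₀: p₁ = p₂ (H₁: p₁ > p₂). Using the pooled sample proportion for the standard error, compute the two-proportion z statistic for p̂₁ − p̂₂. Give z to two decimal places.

z = -3.07

p̂₁ = 163/448 = 0.36384, p̂₂ = 271/591 = 0.45854.
Pooled p̂ = (163+271)/(448+591) = 434/1039 = 0.41771.
SE = √(p̂(1−p̂)(1/n₁+1/n₂)) = √(0.41771·0.58229·0.00392419) = √(0.000954474) = 0.03089.
z = (0.36384 − 0.45854)/0.03089 = -0.09470/0.03089 = -3.07.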